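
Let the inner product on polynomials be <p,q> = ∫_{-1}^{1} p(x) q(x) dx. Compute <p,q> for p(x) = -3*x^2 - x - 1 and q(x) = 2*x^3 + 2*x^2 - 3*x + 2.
<p,q> = -158/15

Expand the product: p(x)·q(x) = -6*x^5 - 8*x^4 + 5*x^3 - 5*x^2 + x - 2.
∫_{-1}^{1} of each monomial x^k gives [2/(k+1) if k even, 0 if k odd]. Integrating term-by-term (or equivalently evaluating the antiderivative F(x) = -x^6 - 8*x^5/5 + 5*x^4/4 - 5*x^3/3 + x^2/2 - 2*x at the endpoints):
  F(1) − F(−1) = -271/60 − (361/60) = -158/15.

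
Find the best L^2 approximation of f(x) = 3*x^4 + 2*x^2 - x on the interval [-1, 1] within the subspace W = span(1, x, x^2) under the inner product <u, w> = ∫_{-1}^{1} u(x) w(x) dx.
g(x) = 32*x^2/7 - x - 9/35

The best approximation g ∈ W is the orthogonal projection of f onto W. Writing g = a_0 + a_1 x + a_2 x^2, the coefficients solve the normal equations G · a = b where
  G_{ij} = <φ_i, φ_j> and b_i = <f, φ_i>, with φ_0 = 1, φ_1 = x, φ_2 = x^2.
G =
  [2, 0, 2/3]
  [0, 2/3, 0]
  [2/3, 0, 2/5],
b = (38/15, -2/3, 58/35).
Solving gives a_0 = -9/35, a_1 = -1, a_2 = 32/7, so
  g(x) = 32*x^2/7 - x - 9/35.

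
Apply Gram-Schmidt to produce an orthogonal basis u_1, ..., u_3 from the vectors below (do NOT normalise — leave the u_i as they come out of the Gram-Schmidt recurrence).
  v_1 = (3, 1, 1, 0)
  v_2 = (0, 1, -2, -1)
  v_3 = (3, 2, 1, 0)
Orthogonal basis:
  u_1 = (3, 1, 1, 0)
  u_2 = (3/11, 12/11, -21/11, -1)
  u_3 = (-21/65, 46/65, 17/65, 12/65)

Apply the Gram-Schmidt recurrence
  u_1 = v_1
  u_i = v_i − Σ_{j<i} ((v_i · u_j) / (u_j · u_j)) · u_j.

Step by step this gives:
  u_1 = (3, 1, 1, 0)
  u_2 = (3/11, 12/11, -21/11, -1)
  u_3 = (-21/65, 46/65, 17/65, 12/65)

Orthogonality check:
  u_2 · u_1 = 0 (should be 0)
  u_3 · u_1 = 0 (should be 0)
  u_3 · u_2 = 0 (should be 0)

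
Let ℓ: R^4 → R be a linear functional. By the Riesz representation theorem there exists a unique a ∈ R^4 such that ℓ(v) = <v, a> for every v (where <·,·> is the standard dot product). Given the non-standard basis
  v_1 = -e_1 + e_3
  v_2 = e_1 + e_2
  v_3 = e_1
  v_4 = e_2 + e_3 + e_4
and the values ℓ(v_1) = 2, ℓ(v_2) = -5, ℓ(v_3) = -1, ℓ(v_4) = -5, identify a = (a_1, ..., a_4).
a = (-1, -4, 1, -2)

Write a = (a_1, ..., a_4) in the standard basis. For each basis vector v_i, ℓ(v_i) = <v_i, a> is a linear equation in the a_j's. Collect the n equations into a matrix system V a = ℓ, where row i of V is v_i (expressed in the standard basis). Since V is invertible (lower-triangular with 1s on the diagonal, up to permutation), solve by back-substitution:
  V =
[[-1, 0, 1, 0],
 [1, 1, 0, 0],
 [1, 0, 0, 0],
 [0, 1, 1, 1]]
  V a = (2, -5, -1, -5)
Solving gives a = (-1, -4, 1, -2).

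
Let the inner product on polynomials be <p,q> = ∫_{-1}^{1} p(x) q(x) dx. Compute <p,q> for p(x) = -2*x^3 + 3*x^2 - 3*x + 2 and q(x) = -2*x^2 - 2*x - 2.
<p,q> = -172/15

Expand the product: p(x)·q(x) = 4*x^5 - 2*x^4 + 4*x^3 - 4*x^2 + 2*x - 4.
∫_{-1}^{1} of each monomial x^k gives [2/(k+1) if k even, 0 if k odd]. Integrating term-by-term (or equivalently evaluating the antiderivative F(x) = 2*x^6/3 - 2*x^5/5 + x^4 - 4*x^3/3 + x^2 - 4*x at the endpoints):
  F(1) − F(−1) = -46/15 − (42/5) = -172/15.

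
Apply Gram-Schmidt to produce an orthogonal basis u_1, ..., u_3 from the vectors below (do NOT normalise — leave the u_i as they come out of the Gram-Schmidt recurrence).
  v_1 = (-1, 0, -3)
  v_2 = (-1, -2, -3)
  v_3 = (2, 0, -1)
Orthogonal basis:
  u_1 = (-1, 0, -3)
  u_2 = (0, -2, 0)
  u_3 = (21/10, 0, -7/10)

Apply the Gram-Schmidt recurrence
  u_1 = v_1
  u_i = v_i − Σ_{j<i} ((v_i · u_j) / (u_j · u_j)) · u_j.

Step by step this gives:
  u_1 = (-1, 0, -3)
  u_2 = (0, -2, 0)
  u_3 = (21/10, 0, -7/10)

Orthogonality check:
  u_2 · u_1 = 0 (should be 0)
  u_3 · u_1 = 0 (should be 0)
  u_3 · u_2 = 0 (should be 0)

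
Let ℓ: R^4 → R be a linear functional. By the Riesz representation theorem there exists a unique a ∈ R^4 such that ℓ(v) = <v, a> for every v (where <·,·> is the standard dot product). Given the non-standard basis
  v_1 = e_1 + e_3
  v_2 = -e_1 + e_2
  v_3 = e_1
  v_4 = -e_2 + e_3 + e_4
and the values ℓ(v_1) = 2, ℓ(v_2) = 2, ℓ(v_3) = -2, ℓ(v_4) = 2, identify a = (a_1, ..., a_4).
a = (-2, 0, 4, -2)

Write a = (a_1, ..., a_4) in the standard basis. For each basis vector v_i, ℓ(v_i) = <v_i, a> is a linear equation in the a_j's. Collect the n equations into a matrix system V a = ℓ, where row i of V is v_i (expressed in the standard basis). Since V is invertible (lower-triangular with 1s on the diagonal, up to permutation), solve by back-substitution:
  V =
[[1, 0, 1, 0],
 [-1, 1, 0, 0],
 [1, 0, 0, 0],
 [0, -1, 1, 1]]
  V a = (2, 2, -2, 2)
Solving gives a = (-2, 0, 4, -2).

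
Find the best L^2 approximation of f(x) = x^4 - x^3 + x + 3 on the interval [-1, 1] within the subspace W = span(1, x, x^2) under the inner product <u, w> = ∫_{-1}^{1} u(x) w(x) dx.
g(x) = 6*x^2/7 + 2*x/5 + 102/35

The best approximation g ∈ W is the orthogonal projection of f onto W. Writing g = a_0 + a_1 x + a_2 x^2, the coefficients solve the normal equations G · a = b where
  G_{ij} = <φ_i, φ_j> and b_i = <f, φ_i>, with φ_0 = 1, φ_1 = x, φ_2 = x^2.
G =
  [2, 0, 2/3]
  [0, 2/3, 0]
  [2/3, 0, 2/5],
b = (32/5, 4/15, 16/7).
Solving gives a_0 = 102/35, a_1 = 2/5, a_2 = 6/7, so
  g(x) = 6*x^2/7 + 2*x/5 + 102/35.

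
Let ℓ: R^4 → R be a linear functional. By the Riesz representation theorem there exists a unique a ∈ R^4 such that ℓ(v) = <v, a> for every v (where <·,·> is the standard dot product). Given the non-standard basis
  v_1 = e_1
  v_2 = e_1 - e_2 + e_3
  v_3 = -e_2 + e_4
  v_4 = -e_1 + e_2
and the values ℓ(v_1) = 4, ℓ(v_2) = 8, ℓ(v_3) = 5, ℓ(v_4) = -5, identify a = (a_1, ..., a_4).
a = (4, -1, 3, 4)

Write a = (a_1, ..., a_4) in the standard basis. For each basis vector v_i, ℓ(v_i) = <v_i, a> is a linear equation in the a_j's. Collect the n equations into a matrix system V a = ℓ, where row i of V is v_i (expressed in the standard basis). Since V is invertible (lower-triangular with 1s on the diagonal, up to permutation), solve by back-substitution:
  V =
[[1, 0, 0, 0],
 [1, -1, 1, 0],
 [0, -1, 0, 1],
 [-1, 1, 0, 0]]
  V a = (4, 8, 5, -5)
Solving gives a = (4, -1, 3, 4).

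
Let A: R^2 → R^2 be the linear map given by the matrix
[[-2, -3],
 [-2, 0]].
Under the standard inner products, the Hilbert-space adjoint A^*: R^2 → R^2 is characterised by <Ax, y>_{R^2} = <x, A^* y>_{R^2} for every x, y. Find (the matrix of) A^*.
A^* = A^T =
[[-2, -2],
 [-3, 0]]

For real matrices with standard dot products, the defining identity <Ax, y> = <x, A^* y> gives (Ax)^T y = x^T (A^*) y, i.e. x^T A^T y = x^T (A^*) y. Since this holds for all x, y, we must have A^* = A^T. Therefore
A^* =
[[-2, -2],
 [-3, 0]].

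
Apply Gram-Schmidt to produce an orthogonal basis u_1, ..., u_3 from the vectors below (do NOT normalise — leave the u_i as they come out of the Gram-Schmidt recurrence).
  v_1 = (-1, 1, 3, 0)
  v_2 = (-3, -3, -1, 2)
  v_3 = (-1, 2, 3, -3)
Orthogonal basis:
  u_1 = (-1, 1, 3, 0)
  u_2 = (-36/11, -30/11, -2/11, 2)
  u_3 = (-73/61, -10/61, -21/61, -135/61)

Apply the Gram-Schmidt recurrence
  u_1 = v_1
  u_i = v_i − Σ_{j<i} ((v_i · u_j) / (u_j · u_j)) · u_j.

Step by step this gives:
  u_1 = (-1, 1, 3, 0)
  u_2 = (-36/11, -30/11, -2/11, 2)
  u_3 = (-73/61, -10/61, -21/61, -135/61)

Orthogonality check:
  u_2 · u_1 = 0 (should be 0)
  u_3 · u_1 = 0 (should be 0)
  u_3 · u_2 = 0 (should be 0)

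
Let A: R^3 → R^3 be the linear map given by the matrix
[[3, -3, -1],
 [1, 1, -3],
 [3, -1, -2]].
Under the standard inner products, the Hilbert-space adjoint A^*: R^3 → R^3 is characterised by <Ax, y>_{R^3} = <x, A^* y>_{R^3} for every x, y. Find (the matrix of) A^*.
A^* = A^T =
[[3, 1, 3],
 [-3, 1, -1],
 [-1, -3, -2]]

For real matrices with standard dot products, the defining identity <Ax, y> = <x, A^* y> gives (Ax)^T y = x^T (A^*) y, i.e. x^T A^T y = x^T (A^*) y. Since this holds for all x, y, we must have A^* = A^T. Therefore
A^* =
[[3, 1, 3],
 [-3, 1, -1],
 [-1, -3, -2]].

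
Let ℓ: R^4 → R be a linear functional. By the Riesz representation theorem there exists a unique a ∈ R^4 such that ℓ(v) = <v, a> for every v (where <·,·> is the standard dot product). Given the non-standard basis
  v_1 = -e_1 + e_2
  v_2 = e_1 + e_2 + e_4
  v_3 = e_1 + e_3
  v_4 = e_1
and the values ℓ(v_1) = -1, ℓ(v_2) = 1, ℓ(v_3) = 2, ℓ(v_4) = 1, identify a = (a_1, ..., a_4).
a = (1, 0, 1, 0)

Write a = (a_1, ..., a_4) in the standard basis. For each basis vector v_i, ℓ(v_i) = <v_i, a> is a linear equation in the a_j's. Collect the n equations into a matrix system V a = ℓ, where row i of V is v_i (expressed in the standard basis). Since V is invertible (lower-triangular with 1s on the diagonal, up to permutation), solve by back-substitution:
  V =
[[-1, 1, 0, 0],
 [1, 1, 0, 1],
 [1, 0, 1, 0],
 [1, 0, 0, 0]]
  V a = (-1, 1, 2, 1)
Solving gives a = (1, 0, 1, 0).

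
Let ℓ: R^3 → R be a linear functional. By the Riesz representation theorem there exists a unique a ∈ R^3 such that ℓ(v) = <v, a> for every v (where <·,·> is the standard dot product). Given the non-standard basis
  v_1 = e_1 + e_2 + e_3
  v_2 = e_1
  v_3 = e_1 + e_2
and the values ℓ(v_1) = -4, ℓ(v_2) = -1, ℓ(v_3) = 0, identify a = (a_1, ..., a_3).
a = (-1, 1, -4)

Write a = (a_1, ..., a_3) in the standard basis. For each basis vector v_i, ℓ(v_i) = <v_i, a> is a linear equation in the a_j's. Collect the n equations into a matrix system V a = ℓ, where row i of V is v_i (expressed in the standard basis). Since V is invertible (lower-triangular with 1s on the diagonal, up to permutation), solve by back-substitution:
  V =
[[1, 1, 1],
 [1, 0, 0],
 [1, 1, 0]]
  V a = (-4, -1, 0)
Solving gives a = (-1, 1, -4).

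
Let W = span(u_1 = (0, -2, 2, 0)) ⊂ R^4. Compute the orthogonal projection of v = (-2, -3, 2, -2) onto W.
proj_W(v) = (0, -5/2, 5/2, 0)

Set up U = [u_1 | ... | u_1] ∈ R^(4×1). The projector onto W = col(U) is P = U (U^T U)^(-1) U^T.
Compute U^T U =
  [8],
and U^T v = (10).
Solve U^T U · c = U^T v for the coefficients: c = (5/4). The projection is proj_W(v) = U c.
Check: (v - proj_W(v)) · u_1 = 0  (should be 0).
Result: proj_W(v) = (0, -5/2, 5/2, 0).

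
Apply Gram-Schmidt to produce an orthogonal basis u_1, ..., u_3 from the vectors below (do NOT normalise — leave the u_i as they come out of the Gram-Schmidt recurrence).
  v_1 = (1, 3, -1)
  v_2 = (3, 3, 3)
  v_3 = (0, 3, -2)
Orthogonal basis:
  u_1 = (1, 3, -1)
  u_2 = (24/11, 6/11, 42/11)
  u_3 = (-1/3, 1/6, 1/6)

Apply the Gram-Schmidt recurrence
  u_1 = v_1
  u_i = v_i − Σ_{j<i} ((v_i · u_j) / (u_j · u_j)) · u_j.

Step by step this gives:
  u_1 = (1, 3, -1)
  u_2 = (24/11, 6/11, 42/11)
  u_3 = (-1/3, 1/6, 1/6)

Orthogonality check:
  u_2 · u_1 = 0 (should be 0)
  u_3 · u_1 = 0 (should be 0)
  u_3 · u_2 = 0 (should be 0)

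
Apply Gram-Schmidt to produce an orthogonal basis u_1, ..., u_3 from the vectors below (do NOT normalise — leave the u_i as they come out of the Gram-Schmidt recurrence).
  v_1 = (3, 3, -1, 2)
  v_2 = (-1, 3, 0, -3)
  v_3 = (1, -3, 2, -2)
Orthogonal basis:
  u_1 = (3, 3, -1, 2)
  u_2 = (-1, 3, 0, -3)
  u_3 = (1029/437, -351/437, 34/23, -694/437)

Apply the Gram-Schmidt recurrence
  u_1 = v_1
  u_i = v_i − Σ_{j<i} ((v_i · u_j) / (u_j · u_j)) · u_j.

Step by step this gives:
  u_1 = (3, 3, -1, 2)
  u_2 = (-1, 3, 0, -3)
  u_3 = (1029/437, -351/437, 34/23, -694/437)

Orthogonality check:
  u_2 · u_1 = 0 (should be 0)
  u_3 · u_1 = 0 (should be 0)
  u_3 · u_2 = 0 (should be 0)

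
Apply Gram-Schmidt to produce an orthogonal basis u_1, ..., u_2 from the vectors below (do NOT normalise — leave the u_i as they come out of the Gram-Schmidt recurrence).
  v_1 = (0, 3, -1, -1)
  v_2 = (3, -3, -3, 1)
Orthogonal basis:
  u_1 = (0, 3, -1, -1)
  u_2 = (3, -12/11, -40/11, 4/11)

Apply the Gram-Schmidt recurrence
  u_1 = v_1
  u_i = v_i − Σ_{j<i} ((v_i · u_j) / (u_j · u_j)) · u_j.

Step by step this gives:
  u_1 = (0, 3, -1, -1)
  u_2 = (3, -12/11, -40/11, 4/11)

Orthogonality check:
  u_2 · u_1 = 0 (should be 0)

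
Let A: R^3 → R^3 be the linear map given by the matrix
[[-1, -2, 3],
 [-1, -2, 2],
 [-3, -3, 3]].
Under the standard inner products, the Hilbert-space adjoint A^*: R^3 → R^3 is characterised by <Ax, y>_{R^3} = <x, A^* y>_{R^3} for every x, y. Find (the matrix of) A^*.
A^* = A^T =
[[-1, -1, -3],
 [-2, -2, -3],
 [3, 2, 3]]

For real matrices with standard dot products, the defining identity <Ax, y> = <x, A^* y> gives (Ax)^T y = x^T (A^*) y, i.e. x^T A^T y = x^T (A^*) y. Since this holds for all x, y, we must have A^* = A^T. Therefore
A^* =
[[-1, -1, -3],
 [-2, -2, -3],
 [3, 2, 3]].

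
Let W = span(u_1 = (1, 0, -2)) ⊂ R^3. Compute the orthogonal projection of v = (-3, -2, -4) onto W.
proj_W(v) = (1, 0, -2)

Set up U = [u_1 | ... | u_1] ∈ R^(3×1). The projector onto W = col(U) is P = U (U^T U)^(-1) U^T.
Compute U^T U =
  [5],
and U^T v = (5).
Solve U^T U · c = U^T v for the coefficients: c = (1). The projection is proj_W(v) = U c.
Check: (v - proj_W(v)) · u_1 = 0  (should be 0).
Result: proj_W(v) = (1, 0, -2).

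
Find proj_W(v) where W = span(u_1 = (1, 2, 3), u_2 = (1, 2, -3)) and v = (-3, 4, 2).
proj_W(v) = (1, 2, 2)

Set up U = [u_1 | ... | u_2] ∈ R^(3×2). The projector onto W = col(U) is P = U (U^T U)^(-1) U^T.
Compute U^T U =
  [14, -4]
  [-4, 14],
and U^T v = (11, -1).
Solve U^T U · c = U^T v for the coefficients: c = (5/6, 1/6). The projection is proj_W(v) = U c.
Check: (v - proj_W(v)) · u_1 = 0  (should be 0).
Check: (v - proj_W(v)) · u_2 = 0  (should be 0).
Result: proj_W(v) = (1, 2, 2).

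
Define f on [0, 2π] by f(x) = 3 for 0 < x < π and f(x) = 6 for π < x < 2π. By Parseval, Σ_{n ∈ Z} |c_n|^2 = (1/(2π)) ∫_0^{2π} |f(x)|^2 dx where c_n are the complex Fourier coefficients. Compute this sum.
Σ |c_n|^2 = 45/2

Parseval equates the L^2 energy of f (normalised by 1/(2π)) with the ℓ^2 sum of its Fourier coefficients: (1/(2π)) ∫_0^{2π} |f|^2 = Σ |c_n|^2.
Compute the left side: (1/(2π)) [∫_0^π 3^2 dx + ∫_π^{2π} 6^2 dx] = (1/(2π)) · (9π + 36π) = (9 + 36)/2 = 45/2.
So Σ_{n ∈ Z} |c_n|^2 = 45/2.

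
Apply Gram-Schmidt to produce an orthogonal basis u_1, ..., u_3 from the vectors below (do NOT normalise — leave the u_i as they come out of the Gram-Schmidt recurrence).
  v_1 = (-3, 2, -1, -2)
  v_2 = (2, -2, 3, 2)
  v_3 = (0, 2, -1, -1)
Orthogonal basis:
  u_1 = (-3, 2, -1, -2)
  u_2 = (-5/6, -1/9, 37/18, 1/9)
  u_3 = (68/89, 104/89, 34/89, -15/89)

Apply the Gram-Schmidt recurrence
  u_1 = v_1
  u_i = v_i − Σ_{j<i} ((v_i · u_j) / (u_j · u_j)) · u_j.

Step by step this gives:
  u_1 = (-3, 2, -1, -2)
  u_2 = (-5/6, -1/9, 37/18, 1/9)
  u_3 = (68/89, 104/89, 34/89, -15/89)

Orthogonality check:
  u_2 · u_1 = 0 (should be 0)
  u_3 · u_1 = 0 (should be 0)
  u_3 · u_2 = 0 (should be 0)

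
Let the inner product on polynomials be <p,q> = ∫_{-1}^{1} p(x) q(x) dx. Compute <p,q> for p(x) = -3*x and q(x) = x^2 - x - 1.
<p,q> = 2

Expand the product: p(x)·q(x) = -3*x^3 + 3*x^2 + 3*x.
∫_{-1}^{1} of each monomial x^k gives [2/(k+1) if k even, 0 if k odd]. Integrating term-by-term (or equivalently evaluating the antiderivative F(x) = -3*x^4/4 + x^3 + 3*x^2/2 at the endpoints):
  F(1) − F(−1) = 7/4 − (-1/4) = 2.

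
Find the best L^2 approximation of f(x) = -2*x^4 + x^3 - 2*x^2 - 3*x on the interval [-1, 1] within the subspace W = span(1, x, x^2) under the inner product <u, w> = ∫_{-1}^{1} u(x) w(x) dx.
g(x) = -26*x^2/7 - 12*x/5 + 6/35

The best approximation g ∈ W is the orthogonal projection of f onto W. Writing g = a_0 + a_1 x + a_2 x^2, the coefficients solve the normal equations G · a = b where
  G_{ij} = <φ_i, φ_j> and b_i = <f, φ_i>, with φ_0 = 1, φ_1 = x, φ_2 = x^2.
G =
  [2, 0, 2/3]
  [0, 2/3, 0]
  [2/3, 0, 2/5],
b = (-32/15, -8/5, -48/35).
Solving gives a_0 = 6/35, a_1 = -12/5, a_2 = -26/7, so
  g(x) = -26*x^2/7 - 12*x/5 + 6/35.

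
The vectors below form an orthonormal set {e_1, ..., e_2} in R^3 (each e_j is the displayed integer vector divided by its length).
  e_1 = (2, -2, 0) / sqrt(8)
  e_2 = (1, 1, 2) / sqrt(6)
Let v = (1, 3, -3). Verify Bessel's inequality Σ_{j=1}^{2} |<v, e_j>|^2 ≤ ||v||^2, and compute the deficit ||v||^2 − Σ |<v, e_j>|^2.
Σ |<v, e_j>|^2 = 8/3; ||v||^2 = 19; deficit = 49/3

Write each e_j = u_j / sqrt(<u_j, u_j>) where u_j is the displayed integer vector. Then <v, e_j> = <v, u_j> / sqrt(<u_j, u_j>), so |<v, e_j>|^2 = <v, u_j>^2 / <u_j, u_j>.
Coefficients: <v, e_1> = -4/sqrt(8), <v, e_2> = -2/sqrt(6).
Square and sum: Σ |<v, e_j>|^2 = 8/3.
Compute ||v||^2 = v·v = 19.
Deficit = 19 − 8/3 = 49/3 ≥ 0, confirming Bessel's inequality. (The deficit equals ||v − Σ <v,e_j> e_j||^2, the squared distance from v to span{e_j}.)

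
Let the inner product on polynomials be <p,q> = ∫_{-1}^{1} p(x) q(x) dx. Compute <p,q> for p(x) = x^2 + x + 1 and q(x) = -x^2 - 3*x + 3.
<p,q> = 74/15

Expand the product: p(x)·q(x) = -x^4 - 4*x^3 - x^2 + 3.
∫_{-1}^{1} of each monomial x^k gives [2/(k+1) if k even, 0 if k odd]. Integrating term-by-term (or equivalently evaluating the antiderivative F(x) = -x^5/5 - x^4 - x^3/3 + 3*x at the endpoints):
  F(1) − F(−1) = 22/15 − (-52/15) = 74/15.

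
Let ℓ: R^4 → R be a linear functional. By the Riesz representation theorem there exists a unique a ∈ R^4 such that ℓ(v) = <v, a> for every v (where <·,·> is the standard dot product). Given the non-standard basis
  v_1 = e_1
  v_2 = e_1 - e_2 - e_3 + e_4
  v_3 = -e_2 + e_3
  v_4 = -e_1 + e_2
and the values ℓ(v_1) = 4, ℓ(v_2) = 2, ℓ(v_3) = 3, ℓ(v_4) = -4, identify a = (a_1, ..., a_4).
a = (4, 0, 3, 1)

Write a = (a_1, ..., a_4) in the standard basis. For each basis vector v_i, ℓ(v_i) = <v_i, a> is a linear equation in the a_j's. Collect the n equations into a matrix system V a = ℓ, where row i of V is v_i (expressed in the standard basis). Since V is invertible (lower-triangular with 1s on the diagonal, up to permutation), solve by back-substitution:
  V =
[[1, 0, 0, 0],
 [1, -1, -1, 1],
 [0, -1, 1, 0],
 [-1, 1, 0, 0]]
  V a = (4, 2, 3, -4)
Solving gives a = (4, 0, 3, 1).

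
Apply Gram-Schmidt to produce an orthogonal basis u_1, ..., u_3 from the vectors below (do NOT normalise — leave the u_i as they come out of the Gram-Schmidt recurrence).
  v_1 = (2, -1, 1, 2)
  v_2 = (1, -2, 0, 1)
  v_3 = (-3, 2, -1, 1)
Orthogonal basis:
  u_1 = (2, -1, 1, 2)
  u_2 = (-1/5, -7/5, -3/5, -1/5)
  u_3 = (-7/4, 1/4, -3/4, 9/4)

Apply the Gram-Schmidt recurrence
  u_1 = v_1
  u_i = v_i − Σ_{j<i} ((v_i · u_j) / (u_j · u_j)) · u_j.

Step by step this gives:
  u_1 = (2, -1, 1, 2)
  u_2 = (-1/5, -7/5, -3/5, -1/5)
  u_3 = (-7/4, 1/4, -3/4, 9/4)

Orthogonality check:
  u_2 · u_1 = 0 (should be 0)
  u_3 · u_1 = 0 (should be 0)
  u_3 · u_2 = 0 (should be 0)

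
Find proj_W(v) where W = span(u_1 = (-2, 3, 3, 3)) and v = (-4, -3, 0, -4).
proj_W(v) = (26/31, -39/31, -39/31, -39/31)

Set up U = [u_1 | ... | u_1] ∈ R^(4×1). The projector onto W = col(U) is P = U (U^T U)^(-1) U^T.
Compute U^T U =
  [31],
and U^T v = (-13).
Solve U^T U · c = U^T v for the coefficients: c = (-13/31). The projection is proj_W(v) = U c.
Check: (v - proj_W(v)) · u_1 = 0  (should be 0).
Result: proj_W(v) = (26/31, -39/31, -39/31, -39/31).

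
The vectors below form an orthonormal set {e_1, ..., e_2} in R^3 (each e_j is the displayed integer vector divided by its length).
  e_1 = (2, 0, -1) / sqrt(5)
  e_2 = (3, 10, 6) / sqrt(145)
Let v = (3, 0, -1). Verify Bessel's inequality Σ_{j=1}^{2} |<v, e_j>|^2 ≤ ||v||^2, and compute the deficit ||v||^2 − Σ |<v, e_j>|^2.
Σ |<v, e_j>|^2 = 286/29; ||v||^2 = 10; deficit = 4/29

Write each e_j = u_j / sqrt(<u_j, u_j>) where u_j is the displayed integer vector. Then <v, e_j> = <v, u_j> / sqrt(<u_j, u_j>), so |<v, e_j>|^2 = <v, u_j>^2 / <u_j, u_j>.
Coefficients: <v, e_1> = 7/sqrt(5), <v, e_2> = 3/sqrt(145).
Square and sum: Σ |<v, e_j>|^2 = 286/29.
Compute ||v||^2 = v·v = 10.
Deficit = 10 − 286/29 = 4/29 ≥ 0, confirming Bessel's inequality. (The deficit equals ||v − Σ <v,e_j> e_j||^2, the squared distance from v to span{e_j}.)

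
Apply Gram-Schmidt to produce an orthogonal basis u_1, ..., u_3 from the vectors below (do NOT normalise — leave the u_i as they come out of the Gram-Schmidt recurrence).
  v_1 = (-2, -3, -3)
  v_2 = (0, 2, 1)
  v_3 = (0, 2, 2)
Orthogonal basis:
  u_1 = (-2, -3, -3)
  u_2 = (-9/11, 17/22, -5/22)
  u_3 = (-12/29, -8/29, 16/29)

Apply the Gram-Schmidt recurrence
  u_1 = v_1
  u_i = v_i − Σ_{j<i} ((v_i · u_j) / (u_j · u_j)) · u_j.

Step by step this gives:
  u_1 = (-2, -3, -3)
  u_2 = (-9/11, 17/22, -5/22)
  u_3 = (-12/29, -8/29, 16/29)

Orthogonality check:
  u_2 · u_1 = 0 (should be 0)
  u_3 · u_1 = 0 (should be 0)
  u_3 · u_2 = 0 (should be 0)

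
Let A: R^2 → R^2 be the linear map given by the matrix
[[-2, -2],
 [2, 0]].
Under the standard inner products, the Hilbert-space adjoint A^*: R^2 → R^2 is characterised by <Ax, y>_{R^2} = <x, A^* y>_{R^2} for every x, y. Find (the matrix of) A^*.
A^* = A^T =
[[-2, 2],
 [-2, 0]]

For real matrices with standard dot products, the defining identity <Ax, y> = <x, A^* y> gives (Ax)^T y = x^T (A^*) y, i.e. x^T A^T y = x^T (A^*) y. Since this holds for all x, y, we must have A^* = A^T. Therefore
A^* =
[[-2, 2],
 [-2, 0]].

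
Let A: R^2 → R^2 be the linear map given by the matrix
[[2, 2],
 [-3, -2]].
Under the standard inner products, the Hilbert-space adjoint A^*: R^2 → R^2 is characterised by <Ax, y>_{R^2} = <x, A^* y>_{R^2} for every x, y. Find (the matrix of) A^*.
A^* = A^T =
[[2, -3],
 [2, -2]]

For real matrices with standard dot products, the defining identity <Ax, y> = <x, A^* y> gives (Ax)^T y = x^T (A^*) y, i.e. x^T A^T y = x^T (A^*) y. Since this holds for all x, y, we must have A^* = A^T. Therefore
A^* =
[[2, -3],
 [2, -2]].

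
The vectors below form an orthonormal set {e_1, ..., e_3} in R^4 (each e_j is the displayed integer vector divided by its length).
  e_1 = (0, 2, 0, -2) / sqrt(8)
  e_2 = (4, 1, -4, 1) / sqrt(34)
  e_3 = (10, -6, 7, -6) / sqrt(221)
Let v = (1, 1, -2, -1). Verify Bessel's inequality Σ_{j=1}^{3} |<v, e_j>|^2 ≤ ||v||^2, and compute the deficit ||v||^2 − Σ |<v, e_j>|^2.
Σ |<v, e_j>|^2 = 82/13; ||v||^2 = 7; deficit = 9/13

Write each e_j = u_j / sqrt(<u_j, u_j>) where u_j is the displayed integer vector. Then <v, e_j> = <v, u_j> / sqrt(<u_j, u_j>), so |<v, e_j>|^2 = <v, u_j>^2 / <u_j, u_j>.
Coefficients: <v, e_1> = 4/sqrt(8), <v, e_2> = 12/sqrt(34), <v, e_3> = -4/sqrt(221).
Square and sum: Σ |<v, e_j>|^2 = 82/13.
Compute ||v||^2 = v·v = 7.
Deficit = 7 − 82/13 = 9/13 ≥ 0, confirming Bessel's inequality. (The deficit equals ||v − Σ <v,e_j> e_j||^2, the squared distance from v to span{e_j}.)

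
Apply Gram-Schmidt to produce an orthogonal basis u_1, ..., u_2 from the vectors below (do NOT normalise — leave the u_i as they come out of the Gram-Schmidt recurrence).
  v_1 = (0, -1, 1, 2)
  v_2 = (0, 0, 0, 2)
Orthogonal basis:
  u_1 = (0, -1, 1, 2)
  u_2 = (0, 2/3, -2/3, 2/3)

Apply the Gram-Schmidt recurrence
  u_1 = v_1
  u_i = v_i − Σ_{j<i} ((v_i · u_j) / (u_j · u_j)) · u_j.

Step by step this gives:
  u_1 = (0, -1, 1, 2)
  u_2 = (0, 2/3, -2/3, 2/3)

Orthogonality check:
  u_2 · u_1 = 0 (should be 0)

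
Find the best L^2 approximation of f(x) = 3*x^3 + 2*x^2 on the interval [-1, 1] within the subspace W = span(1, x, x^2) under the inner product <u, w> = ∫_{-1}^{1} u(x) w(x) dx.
g(x) = 2*x^2 + 9*x/5

The best approximation g ∈ W is the orthogonal projection of f onto W. Writing g = a_0 + a_1 x + a_2 x^2, the coefficients solve the normal equations G · a = b where
  G_{ij} = <φ_i, φ_j> and b_i = <f, φ_i>, with φ_0 = 1, φ_1 = x, φ_2 = x^2.
G =
  [2, 0, 2/3]
  [0, 2/3, 0]
  [2/3, 0, 2/5],
b = (4/3, 6/5, 4/5).
Solving gives a_0 = 0, a_1 = 9/5, a_2 = 2, so
  g(x) = 2*x^2 + 9*x/5.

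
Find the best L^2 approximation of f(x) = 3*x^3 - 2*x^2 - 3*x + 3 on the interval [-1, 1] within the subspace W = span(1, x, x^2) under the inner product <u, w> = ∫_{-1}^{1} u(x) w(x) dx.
g(x) = -2*x^2 - 6*x/5 + 3

The best approximation g ∈ W is the orthogonal projection of f onto W. Writing g = a_0 + a_1 x + a_2 x^2, the coefficients solve the normal equations G · a = b where
  G_{ij} = <φ_i, φ_j> and b_i = <f, φ_i>, with φ_0 = 1, φ_1 = x, φ_2 = x^2.
G =
  [2, 0, 2/3]
  [0, 2/3, 0]
  [2/3, 0, 2/5],
b = (14/3, -4/5, 6/5).
Solving gives a_0 = 3, a_1 = -6/5, a_2 = -2, so
  g(x) = -2*x^2 - 6*x/5 + 3.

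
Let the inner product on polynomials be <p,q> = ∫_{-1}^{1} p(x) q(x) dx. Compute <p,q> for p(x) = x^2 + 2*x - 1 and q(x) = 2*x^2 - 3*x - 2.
<p,q> = -28/15

Expand the product: p(x)·q(x) = 2*x^4 + x^3 - 10*x^2 - x + 2.
∫_{-1}^{1} of each monomial x^k gives [2/(k+1) if k even, 0 if k odd]. Integrating term-by-term (or equivalently evaluating the antiderivative F(x) = 2*x^5/5 + x^4/4 - 10*x^3/3 - x^2/2 + 2*x at the endpoints):
  F(1) − F(−1) = -71/60 − (41/60) = -28/15.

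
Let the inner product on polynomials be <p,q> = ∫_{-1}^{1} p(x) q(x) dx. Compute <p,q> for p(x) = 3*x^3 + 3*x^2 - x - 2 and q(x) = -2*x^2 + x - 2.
<p,q> = 24/5

Expand the product: p(x)·q(x) = -6*x^5 - 3*x^4 - x^3 - 3*x^2 + 4.
∫_{-1}^{1} of each monomial x^k gives [2/(k+1) if k even, 0 if k odd]. Integrating term-by-term (or equivalently evaluating the antiderivative F(x) = -x^6 - 3*x^5/5 - x^4/4 - x^3 + 4*x at the endpoints):
  F(1) − F(−1) = 23/20 − (-73/20) = 24/5.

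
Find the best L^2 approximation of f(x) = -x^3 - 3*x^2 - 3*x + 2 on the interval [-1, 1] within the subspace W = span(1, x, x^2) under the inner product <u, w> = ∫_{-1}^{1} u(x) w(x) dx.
g(x) = -3*x^2 - 18*x/5 + 2

The best approximation g ∈ W is the orthogonal projection of f onto W. Writing g = a_0 + a_1 x + a_2 x^2, the coefficients solve the normal equations G · a = b where
  G_{ij} = <φ_i, φ_j> and b_i = <f, φ_i>, with φ_0 = 1, φ_1 = x, φ_2 = x^2.
G =
  [2, 0, 2/3]
  [0, 2/3, 0]
  [2/3, 0, 2/5],
b = (2, -12/5, 2/15).
Solving gives a_0 = 2, a_1 = -18/5, a_2 = -3, so
  g(x) = -3*x^2 - 18*x/5 + 2.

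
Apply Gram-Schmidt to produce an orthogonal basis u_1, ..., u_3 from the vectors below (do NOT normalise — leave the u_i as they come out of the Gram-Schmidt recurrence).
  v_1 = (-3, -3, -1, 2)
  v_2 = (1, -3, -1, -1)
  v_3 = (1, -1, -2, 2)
Orthogonal basis:
  u_1 = (-3, -3, -1, 2)
  u_2 = (38/23, -54/23, -18/23, -33/23)
  u_3 = (345/251, 91/251, -388/251, 460/251)

Apply the Gram-Schmidt recurrence
  u_1 = v_1
  u_i = v_i − Σ_{j<i} ((v_i · u_j) / (u_j · u_j)) · u_j.

Step by step this gives:
  u_1 = (-3, -3, -1, 2)
  u_2 = (38/23, -54/23, -18/23, -33/23)
  u_3 = (345/251, 91/251, -388/251, 460/251)

Orthogonality check:
  u_2 · u_1 = 0 (should be 0)
  u_3 · u_1 = 0 (should be 0)
  u_3 · u_2 = 0 (should be 0)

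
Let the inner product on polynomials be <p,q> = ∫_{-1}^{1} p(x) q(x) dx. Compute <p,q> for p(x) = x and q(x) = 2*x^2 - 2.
<p,q> = 0

Expand the product: p(x)·q(x) = 2*x^3 - 2*x.
∫_{-1}^{1} of each monomial x^k gives [2/(k+1) if k even, 0 if k odd]. Integrating term-by-term (or equivalently evaluating the antiderivative F(x) = x^4/2 - x^2 at the endpoints):
  F(1) − F(−1) = -1/2 − (-1/2) = 0.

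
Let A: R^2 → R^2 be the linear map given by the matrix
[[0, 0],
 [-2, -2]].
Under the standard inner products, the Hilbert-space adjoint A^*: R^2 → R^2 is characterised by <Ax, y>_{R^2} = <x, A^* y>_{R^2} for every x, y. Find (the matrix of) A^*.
A^* = A^T =
[[0, -2],
 [0, -2]]

For real matrices with standard dot products, the defining identity <Ax, y> = <x, A^* y> gives (Ax)^T y = x^T (A^*) y, i.e. x^T A^T y = x^T (A^*) y. Since this holds for all x, y, we must have A^* = A^T. Therefore
A^* =
[[0, -2],
 [0, -2]].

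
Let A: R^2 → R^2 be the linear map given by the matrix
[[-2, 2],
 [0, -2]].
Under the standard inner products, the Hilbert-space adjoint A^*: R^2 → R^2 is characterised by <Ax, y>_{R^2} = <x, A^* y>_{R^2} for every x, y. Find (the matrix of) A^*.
A^* = A^T =
[[-2, 0],
 [2, -2]]

For real matrices with standard dot products, the defining identity <Ax, y> = <x, A^* y> gives (Ax)^T y = x^T (A^*) y, i.e. x^T A^T y = x^T (A^*) y. Since this holds for all x, y, we must have A^* = A^T. Therefore
A^* =
[[-2, 0],
 [2, -2]].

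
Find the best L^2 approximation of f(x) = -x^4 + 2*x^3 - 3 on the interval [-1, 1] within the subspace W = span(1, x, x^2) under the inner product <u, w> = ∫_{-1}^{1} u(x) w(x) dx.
g(x) = -6*x^2/7 + 6*x/5 - 102/35

The best approximation g ∈ W is the orthogonal projection of f onto W. Writing g = a_0 + a_1 x + a_2 x^2, the coefficients solve the normal equations G · a = b where
  G_{ij} = <φ_i, φ_j> and b_i = <f, φ_i>, with φ_0 = 1, φ_1 = x, φ_2 = x^2.
G =
  [2, 0, 2/3]
  [0, 2/3, 0]
  [2/3, 0, 2/5],
b = (-32/5, 4/5, -16/7).
Solving gives a_0 = -102/35, a_1 = 6/5, a_2 = -6/7, so
  g(x) = -6*x^2/7 + 6*x/5 - 102/35.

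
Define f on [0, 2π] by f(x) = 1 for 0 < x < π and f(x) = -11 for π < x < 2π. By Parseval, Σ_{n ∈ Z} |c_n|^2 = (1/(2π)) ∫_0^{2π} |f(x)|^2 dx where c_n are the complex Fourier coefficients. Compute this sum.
Σ |c_n|^2 = 61

Parseval equates the L^2 energy of f (normalised by 1/(2π)) with the ℓ^2 sum of its Fourier coefficients: (1/(2π)) ∫_0^{2π} |f|^2 = Σ |c_n|^2.
Compute the left side: (1/(2π)) [∫_0^π 1^2 dx + ∫_π^{2π} (-11)^2 dx] = (1/(2π)) · (1π + 121π) = (1 + 121)/2 = 61.
So Σ_{n ∈ Z} |c_n|^2 = 61.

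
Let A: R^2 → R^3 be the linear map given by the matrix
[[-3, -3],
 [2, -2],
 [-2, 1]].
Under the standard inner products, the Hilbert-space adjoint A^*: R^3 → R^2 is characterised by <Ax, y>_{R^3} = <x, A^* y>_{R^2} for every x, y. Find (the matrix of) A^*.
A^* = A^T =
[[-3, 2, -2],
 [-3, -2, 1]]

For real matrices with standard dot products, the defining identity <Ax, y> = <x, A^* y> gives (Ax)^T y = x^T (A^*) y, i.e. x^T A^T y = x^T (A^*) y. Since this holds for all x, y, we must have A^* = A^T. Therefore
A^* =
[[-3, 2, -2],
 [-3, -2, 1]].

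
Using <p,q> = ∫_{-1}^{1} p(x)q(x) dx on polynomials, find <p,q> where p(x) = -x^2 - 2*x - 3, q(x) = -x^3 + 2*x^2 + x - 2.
<p,q> = 8

Expand the product: p(x)·q(x) = x^5 - 2*x^3 - 6*x^2 + x + 6.
∫_{-1}^{1} of each monomial x^k gives [2/(k+1) if k even, 0 if k odd]. Integrating term-by-term (or equivalently evaluating the antiderivative F(x) = x^6/6 - x^4/2 - 2*x^3 + x^2/2 + 6*x at the endpoints):
  F(1) − F(−1) = 25/6 − (-23/6) = 8.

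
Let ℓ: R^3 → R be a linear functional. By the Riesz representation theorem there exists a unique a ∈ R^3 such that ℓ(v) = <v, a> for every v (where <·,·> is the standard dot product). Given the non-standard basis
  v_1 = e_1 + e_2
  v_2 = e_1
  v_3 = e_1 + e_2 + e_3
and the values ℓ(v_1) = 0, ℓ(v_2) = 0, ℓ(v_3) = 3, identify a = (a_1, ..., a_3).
a = (0, 0, 3)

Write a = (a_1, ..., a_3) in the standard basis. For each basis vector v_i, ℓ(v_i) = <v_i, a> is a linear equation in the a_j's. Collect the n equations into a matrix system V a = ℓ, where row i of V is v_i (expressed in the standard basis). Since V is invertible (lower-triangular with 1s on the diagonal, up to permutation), solve by back-substitution:
  V =
[[1, 1, 0],
 [1, 0, 0],
 [1, 1, 1]]
  V a = (0, 0, 3)
Solving gives a = (0, 0, 3).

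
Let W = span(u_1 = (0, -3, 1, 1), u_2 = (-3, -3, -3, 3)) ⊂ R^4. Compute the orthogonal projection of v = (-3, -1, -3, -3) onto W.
proj_W(v) = (-53/35, 19/35, -11/5, 29/35)

Set up U = [u_1 | ... | u_2] ∈ R^(4×2). The projector onto W = col(U) is P = U (U^T U)^(-1) U^T.
Compute U^T U =
  [11, 9]
  [9, 36],
and U^T v = (-3, 12).
Solve U^T U · c = U^T v for the coefficients: c = (-24/35, 53/105). The projection is proj_W(v) = U c.
Check: (v - proj_W(v)) · u_1 = 0  (should be 0).
Check: (v - proj_W(v)) · u_2 = 0  (should be 0).
Result: proj_W(v) = (-53/35, 19/35, -11/5, 29/35).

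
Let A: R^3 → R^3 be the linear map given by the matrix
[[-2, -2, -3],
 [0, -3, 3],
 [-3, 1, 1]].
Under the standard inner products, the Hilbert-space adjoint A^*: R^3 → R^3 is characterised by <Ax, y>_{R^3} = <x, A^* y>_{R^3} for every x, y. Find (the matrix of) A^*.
A^* = A^T =
[[-2, 0, -3],
 [-2, -3, 1],
 [-3, 3, 1]]

For real matrices with standard dot products, the defining identity <Ax, y> = <x, A^* y> gives (Ax)^T y = x^T (A^*) y, i.e. x^T A^T y = x^T (A^*) y. Since this holds for all x, y, we must have A^* = A^T. Therefore
A^* =
[[-2, 0, -3],
 [-2, -3, 1],
 [-3, 3, 1]].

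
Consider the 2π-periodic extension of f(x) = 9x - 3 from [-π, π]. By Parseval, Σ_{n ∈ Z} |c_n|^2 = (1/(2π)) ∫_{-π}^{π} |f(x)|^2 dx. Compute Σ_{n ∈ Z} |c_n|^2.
Σ |c_n|^2 = 27π^2 + 9

Expand and integrate term by term over [-π, π]:
  ∫ (9x)^2 dx = 81·(2π^3/3); ∫ 2·9·(-3)·x dx = 0 (odd integrand); ∫ (-3)^2 dx = 9·2π.
So (1/(2π)) ∫_{-π}^{π} (9x - 3)^2 dx = 81π^2/3 + 9 = 27π^2 + 9.
Parseval ⇒ Σ |c_n|^2 = 27π^2 + 9.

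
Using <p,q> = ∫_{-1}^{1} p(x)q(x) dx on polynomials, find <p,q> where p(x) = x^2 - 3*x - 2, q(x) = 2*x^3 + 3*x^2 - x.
<p,q> = -16/5

Expand the product: p(x)·q(x) = 2*x^5 - 3*x^4 - 14*x^3 - 3*x^2 + 2*x.
∫_{-1}^{1} of each monomial x^k gives [2/(k+1) if k even, 0 if k odd]. Integrating term-by-term (or equivalently evaluating the antiderivative F(x) = x^6/3 - 3*x^5/5 - 7*x^4/2 - x^3 + x^2 at the endpoints):
  F(1) − F(−1) = -113/30 − (-17/30) = -16/5.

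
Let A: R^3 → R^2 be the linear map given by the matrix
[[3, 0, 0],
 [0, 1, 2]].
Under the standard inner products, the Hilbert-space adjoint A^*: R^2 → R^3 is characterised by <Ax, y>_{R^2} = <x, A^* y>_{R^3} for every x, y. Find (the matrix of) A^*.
A^* = A^T =
[[3, 0],
 [0, 1],
 [0, 2]]

For real matrices with standard dot products, the defining identity <Ax, y> = <x, A^* y> gives (Ax)^T y = x^T (A^*) y, i.e. x^T A^T y = x^T (A^*) y. Since this holds for all x, y, we must have A^* = A^T. Therefore
A^* =
[[3, 0],
 [0, 1],
 [0, 2]].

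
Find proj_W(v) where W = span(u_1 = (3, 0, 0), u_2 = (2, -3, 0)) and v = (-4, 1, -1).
proj_W(v) = (-4, 1, 0)

Set up U = [u_1 | ... | u_2] ∈ R^(3×2). The projector onto W = col(U) is P = U (U^T U)^(-1) U^T.
Compute U^T U =
  [9, 6]
  [6, 13],
and U^T v = (-12, -11).
Solve U^T U · c = U^T v for the coefficients: c = (-10/9, -1/3). The projection is proj_W(v) = U c.
Check: (v - proj_W(v)) · u_1 = 0  (should be 0).
Check: (v - proj_W(v)) · u_2 = 0  (should be 0).
Result: proj_W(v) = (-4, 1, 0).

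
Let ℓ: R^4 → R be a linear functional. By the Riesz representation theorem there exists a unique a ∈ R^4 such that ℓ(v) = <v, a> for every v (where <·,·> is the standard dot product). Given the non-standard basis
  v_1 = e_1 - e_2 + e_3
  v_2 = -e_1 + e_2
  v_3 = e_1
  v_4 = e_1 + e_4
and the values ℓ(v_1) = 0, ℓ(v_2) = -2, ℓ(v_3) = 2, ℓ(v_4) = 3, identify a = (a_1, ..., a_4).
a = (2, 0, -2, 1)

Write a = (a_1, ..., a_4) in the standard basis. For each basis vector v_i, ℓ(v_i) = <v_i, a> is a linear equation in the a_j's. Collect the n equations into a matrix system V a = ℓ, where row i of V is v_i (expressed in the standard basis). Since V is invertible (lower-triangular with 1s on the diagonal, up to permutation), solve by back-substitution:
  V =
[[1, -1, 1, 0],
 [-1, 1, 0, 0],
 [1, 0, 0, 0],
 [1, 0, 0, 1]]
  V a = (0, -2, 2, 3)
Solving gives a = (2, 0, -2, 1).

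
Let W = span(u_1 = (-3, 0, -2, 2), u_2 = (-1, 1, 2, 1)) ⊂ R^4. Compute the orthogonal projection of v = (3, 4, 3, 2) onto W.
proj_W(v) = (47/59, 82/59, 250/59, -4/59)

Set up U = [u_1 | ... | u_2] ∈ R^(4×2). The projector onto W = col(U) is P = U (U^T U)^(-1) U^T.
Compute U^T U =
  [17, 1]
  [1, 7],
and U^T v = (-11, 9).
Solve U^T U · c = U^T v for the coefficients: c = (-43/59, 82/59). The projection is proj_W(v) = U c.
Check: (v - proj_W(v)) · u_1 = 0  (should be 0).
Check: (v - proj_W(v)) · u_2 = 0  (should be 0).
Result: proj_W(v) = (47/59, 82/59, 250/59, -4/59).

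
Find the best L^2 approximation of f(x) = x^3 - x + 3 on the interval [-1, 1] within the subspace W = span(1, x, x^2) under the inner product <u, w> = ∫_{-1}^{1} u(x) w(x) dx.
g(x) = 3 - 2*x/5

The best approximation g ∈ W is the orthogonal projection of f onto W. Writing g = a_0 + a_1 x + a_2 x^2, the coefficients solve the normal equations G · a = b where
  G_{ij} = <φ_i, φ_j> and b_i = <f, φ_i>, with φ_0 = 1, φ_1 = x, φ_2 = x^2.
G =
  [2, 0, 2/3]
  [0, 2/3, 0]
  [2/3, 0, 2/5],
b = (6, -4/15, 2).
Solving gives a_0 = 3, a_1 = -2/5, a_2 = 0, so
  g(x) = 3 - 2*x/5.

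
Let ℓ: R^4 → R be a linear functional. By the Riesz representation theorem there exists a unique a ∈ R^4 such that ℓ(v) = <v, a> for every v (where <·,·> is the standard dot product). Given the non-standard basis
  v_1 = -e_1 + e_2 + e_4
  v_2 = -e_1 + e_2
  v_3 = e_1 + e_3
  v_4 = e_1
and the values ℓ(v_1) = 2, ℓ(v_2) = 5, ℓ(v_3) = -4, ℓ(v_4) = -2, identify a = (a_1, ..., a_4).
a = (-2, 3, -2, -3)

Write a = (a_1, ..., a_4) in the standard basis. For each basis vector v_i, ℓ(v_i) = <v_i, a> is a linear equation in the a_j's. Collect the n equations into a matrix system V a = ℓ, where row i of V is v_i (expressed in the standard basis). Since V is invertible (lower-triangular with 1s on the diagonal, up to permutation), solve by back-substitution:
  V =
[[-1, 1, 0, 1],
 [-1, 1, 0, 0],
 [1, 0, 1, 0],
 [1, 0, 0, 0]]
  V a = (2, 5, -4, -2)
Solving gives a = (-2, 3, -2, -3).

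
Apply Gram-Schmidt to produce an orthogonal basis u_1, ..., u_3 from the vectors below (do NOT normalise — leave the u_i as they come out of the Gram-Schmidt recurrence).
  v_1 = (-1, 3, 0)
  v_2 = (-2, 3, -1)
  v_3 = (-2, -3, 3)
Orthogonal basis:
  u_1 = (-1, 3, 0)
  u_2 = (-9/10, -3/10, -1)
  u_3 = (-54/19, -18/19, 54/19)

Apply the Gram-Schmidt recurrence
  u_1 = v_1
  u_i = v_i − Σ_{j<i} ((v_i · u_j) / (u_j · u_j)) · u_j.

Step by step this gives:
  u_1 = (-1, 3, 0)
  u_2 = (-9/10, -3/10, -1)
  u_3 = (-54/19, -18/19, 54/19)

Orthogonality check:
  u_2 · u_1 = 0 (should be 0)
  u_3 · u_1 = 0 (should be 0)
  u_3 · u_2 = 0 (should be 0)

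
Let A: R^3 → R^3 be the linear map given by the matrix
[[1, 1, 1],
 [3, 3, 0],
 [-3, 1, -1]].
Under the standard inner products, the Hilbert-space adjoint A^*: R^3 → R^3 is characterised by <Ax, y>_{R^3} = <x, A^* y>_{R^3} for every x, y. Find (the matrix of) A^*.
A^* = A^T =
[[1, 3, -3],
 [1, 3, 1],
 [1, 0, -1]]

For real matrices with standard dot products, the defining identity <Ax, y> = <x, A^* y> gives (Ax)^T y = x^T (A^*) y, i.e. x^T A^T y = x^T (A^*) y. Since this holds for all x, y, we must have A^* = A^T. Therefore
A^* =
[[1, 3, -3],
 [1, 3, 1],
 [1, 0, -1]].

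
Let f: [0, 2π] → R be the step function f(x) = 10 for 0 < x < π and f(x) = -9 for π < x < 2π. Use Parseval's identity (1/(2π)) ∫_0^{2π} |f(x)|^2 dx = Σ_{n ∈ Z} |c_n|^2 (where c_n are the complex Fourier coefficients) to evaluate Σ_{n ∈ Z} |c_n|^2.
Σ |c_n|^2 = 181/2

Parseval equates the L^2 energy of f (normalised by 1/(2π)) with the ℓ^2 sum of its Fourier coefficients: (1/(2π)) ∫_0^{2π} |f|^2 = Σ |c_n|^2.
Compute the left side: (1/(2π)) [∫_0^π 10^2 dx + ∫_π^{2π} (-9)^2 dx] = (1/(2π)) · (100π + 81π) = (100 + 81)/2 = 181/2.
So Σ_{n ∈ Z} |c_n|^2 = 181/2.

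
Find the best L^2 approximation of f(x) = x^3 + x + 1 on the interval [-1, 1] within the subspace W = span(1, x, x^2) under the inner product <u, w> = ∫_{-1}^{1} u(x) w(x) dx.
g(x) = 8*x/5 + 1

The best approximation g ∈ W is the orthogonal projection of f onto W. Writing g = a_0 + a_1 x + a_2 x^2, the coefficients solve the normal equations G · a = b where
  G_{ij} = <φ_i, φ_j> and b_i = <f, φ_i>, with φ_0 = 1, φ_1 = x, φ_2 = x^2.
G =
  [2, 0, 2/3]
  [0, 2/3, 0]
  [2/3, 0, 2/5],
b = (2, 16/15, 2/3).
Solving gives a_0 = 1, a_1 = 8/5, a_2 = 0, so
  g(x) = 8*x/5 + 1.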